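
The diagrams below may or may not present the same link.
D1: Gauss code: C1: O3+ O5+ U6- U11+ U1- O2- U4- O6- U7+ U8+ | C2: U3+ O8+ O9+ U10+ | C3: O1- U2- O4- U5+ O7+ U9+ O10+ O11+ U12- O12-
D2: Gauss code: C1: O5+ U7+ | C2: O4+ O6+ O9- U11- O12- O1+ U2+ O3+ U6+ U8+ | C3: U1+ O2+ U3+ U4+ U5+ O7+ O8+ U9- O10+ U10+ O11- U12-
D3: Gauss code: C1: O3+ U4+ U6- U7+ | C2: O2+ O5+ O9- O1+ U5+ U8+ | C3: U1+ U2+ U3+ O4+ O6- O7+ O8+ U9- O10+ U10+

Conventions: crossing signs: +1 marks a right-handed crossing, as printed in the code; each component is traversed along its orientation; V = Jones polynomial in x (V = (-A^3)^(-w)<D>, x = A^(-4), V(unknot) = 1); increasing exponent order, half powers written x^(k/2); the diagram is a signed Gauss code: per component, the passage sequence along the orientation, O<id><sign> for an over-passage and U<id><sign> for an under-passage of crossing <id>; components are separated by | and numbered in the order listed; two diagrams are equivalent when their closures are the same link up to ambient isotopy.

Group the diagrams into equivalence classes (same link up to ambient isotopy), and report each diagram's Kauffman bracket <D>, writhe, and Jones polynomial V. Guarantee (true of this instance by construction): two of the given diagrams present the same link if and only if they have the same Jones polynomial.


grouping into links: {D1} | {D2, D3}
V(D1) = -x^-2 + 2x^-1 - 2 + 4x - 3x^2 + 4x^3 - 2x^4 + 2x^5  (w +2, c 12, <D> = 2A^-14 - 2A^-10 + 4A^-6 - 3A^-2 + 4A^2 - 2A^6 + 2A^10 - A^14)
D2 (bracket A^-2 + 2A^6 + A^14; 12 crossings at w = +6): V = x + 2x^3 + x^5
D3 (bracket A^-2 + 2A^6 + A^14; 10 crossings at w = +6): V = x + 2x^3 + x^5
why: V(x) takes 2 values over 3 diagrams, fixing the grouping


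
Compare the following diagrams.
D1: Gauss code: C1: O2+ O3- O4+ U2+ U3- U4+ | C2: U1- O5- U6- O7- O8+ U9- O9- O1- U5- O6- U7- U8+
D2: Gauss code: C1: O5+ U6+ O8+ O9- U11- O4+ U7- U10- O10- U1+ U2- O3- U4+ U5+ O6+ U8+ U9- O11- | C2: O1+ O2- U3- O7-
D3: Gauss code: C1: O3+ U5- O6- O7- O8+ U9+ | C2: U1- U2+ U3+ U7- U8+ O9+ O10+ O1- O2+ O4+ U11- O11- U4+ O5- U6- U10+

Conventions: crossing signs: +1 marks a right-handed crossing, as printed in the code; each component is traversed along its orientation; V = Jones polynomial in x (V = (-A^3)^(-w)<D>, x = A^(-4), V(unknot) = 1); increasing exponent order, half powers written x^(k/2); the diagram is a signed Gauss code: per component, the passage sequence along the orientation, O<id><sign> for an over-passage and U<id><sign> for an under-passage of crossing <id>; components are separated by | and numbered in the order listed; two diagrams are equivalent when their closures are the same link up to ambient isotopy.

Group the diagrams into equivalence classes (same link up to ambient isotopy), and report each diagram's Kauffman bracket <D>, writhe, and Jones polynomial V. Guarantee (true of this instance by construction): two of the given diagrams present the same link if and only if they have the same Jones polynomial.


classes: {D1} | {D2} | {D3}
V(D1) = x^(-9/2) - x^(-5/2) - x^(-3/2) - x^(-1/2)  [9 crossings, <D> = A^-7 + A^-3 + A - A^9, w = -3]
V(D2) = -x^(-5/2) - x^(-1/2)  (w -1, c 11, <D> = A^-1 + A^7)
V(D3) = -x^(-1/2) - x^(1/2)  [11 crossings, <D> = A + A^5, w = +1]
note: V(x) takes 3 values over 3 diagrams, fixing the grouping


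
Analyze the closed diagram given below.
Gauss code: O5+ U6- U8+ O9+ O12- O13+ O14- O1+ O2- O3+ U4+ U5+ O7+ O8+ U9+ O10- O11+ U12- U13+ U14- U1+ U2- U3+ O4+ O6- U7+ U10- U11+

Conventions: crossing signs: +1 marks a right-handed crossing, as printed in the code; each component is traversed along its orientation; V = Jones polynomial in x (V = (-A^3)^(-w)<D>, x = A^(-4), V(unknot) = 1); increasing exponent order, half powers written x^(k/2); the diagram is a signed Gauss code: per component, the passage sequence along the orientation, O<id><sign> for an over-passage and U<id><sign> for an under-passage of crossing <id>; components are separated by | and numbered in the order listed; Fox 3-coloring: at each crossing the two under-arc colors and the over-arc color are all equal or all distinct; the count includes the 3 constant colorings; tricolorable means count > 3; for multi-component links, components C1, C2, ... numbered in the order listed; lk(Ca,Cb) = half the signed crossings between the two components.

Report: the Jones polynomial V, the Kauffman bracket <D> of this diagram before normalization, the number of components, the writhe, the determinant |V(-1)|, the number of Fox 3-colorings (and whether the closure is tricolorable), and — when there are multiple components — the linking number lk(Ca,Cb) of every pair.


V(x) = x - x^2 + 2x^3 - x^4 + x^5 - x^6
bracket: -A^-12 + A^-8 - A^-4 + 2 - A^4 + A^8, w = +4
1 component, writhe +4, over 14 crossings
det 7, colorings 3 of 3^14 — not tricolorable
observation: w = +4 shifts under R1 moves; the (-A^3)^(-4) factor cancels that in V


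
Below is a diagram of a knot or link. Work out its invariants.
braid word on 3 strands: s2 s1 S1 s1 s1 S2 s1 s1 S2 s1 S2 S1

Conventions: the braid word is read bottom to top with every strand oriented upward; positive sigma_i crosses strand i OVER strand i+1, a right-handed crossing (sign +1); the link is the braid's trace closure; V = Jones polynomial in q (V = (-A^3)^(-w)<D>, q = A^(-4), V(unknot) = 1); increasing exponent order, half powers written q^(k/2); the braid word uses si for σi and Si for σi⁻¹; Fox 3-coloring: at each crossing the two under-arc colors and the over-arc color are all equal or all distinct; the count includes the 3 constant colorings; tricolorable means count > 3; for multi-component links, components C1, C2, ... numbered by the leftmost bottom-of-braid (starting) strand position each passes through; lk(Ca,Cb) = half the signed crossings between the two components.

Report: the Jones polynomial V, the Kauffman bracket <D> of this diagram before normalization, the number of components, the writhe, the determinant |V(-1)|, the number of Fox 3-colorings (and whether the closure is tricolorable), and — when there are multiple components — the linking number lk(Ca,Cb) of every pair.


Jones polynomial: V(q) = -q^-2 + 3q^-1 - 4 + 6q - 6q^2 + 6q^3 - 5q^4 + 3q^5 - q^6
<D> = -A^-18 + 3A^-14 - 5A^-10 + 6A^-6 - 6A^-2 + 6A^2 - 4A^6 + 3A^10 - A^14; writhe +2
components 1, writhe +2 (12 crossings)
3-colorings: 3 of 3^12, det 35 — not tricolorable
note: the word shrinks to σ2 σ1 σ1 σ2⁻¹ σ1 σ1 σ2⁻¹ σ1 σ2⁻¹ σ1⁻¹ after cancelling


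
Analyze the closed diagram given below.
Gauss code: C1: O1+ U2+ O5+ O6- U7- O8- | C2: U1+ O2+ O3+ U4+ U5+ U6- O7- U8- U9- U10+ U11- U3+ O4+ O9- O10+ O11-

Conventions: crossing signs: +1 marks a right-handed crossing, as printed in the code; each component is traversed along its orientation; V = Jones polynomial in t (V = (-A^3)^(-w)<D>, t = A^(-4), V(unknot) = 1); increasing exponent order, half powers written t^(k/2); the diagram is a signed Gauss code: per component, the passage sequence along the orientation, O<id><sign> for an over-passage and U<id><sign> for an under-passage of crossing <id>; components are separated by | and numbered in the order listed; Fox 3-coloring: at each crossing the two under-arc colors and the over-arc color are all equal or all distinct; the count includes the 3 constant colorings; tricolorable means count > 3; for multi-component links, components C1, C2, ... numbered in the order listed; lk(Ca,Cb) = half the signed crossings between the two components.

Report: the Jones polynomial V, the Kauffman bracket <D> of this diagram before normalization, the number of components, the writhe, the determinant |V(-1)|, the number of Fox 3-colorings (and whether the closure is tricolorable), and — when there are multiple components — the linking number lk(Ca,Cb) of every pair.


V(t) = -t^(-3/2) + t^(-1/2) - 2t^(1/2) + t^(3/2) - 2t^(5/2) + t^(7/2)
bracket: -A^-11 + 2A^-7 - A^-3 + 2A - A^5 + A^9, w = +1
2 components, writhe +1, over 11 crossings
lk(C1,C2) = 0
det 8, colorings 3 of 3^11 — not tricolorable
observation: w = +1 shifts under R1 moves; the (-A^3)^(-1) factor cancels that in V


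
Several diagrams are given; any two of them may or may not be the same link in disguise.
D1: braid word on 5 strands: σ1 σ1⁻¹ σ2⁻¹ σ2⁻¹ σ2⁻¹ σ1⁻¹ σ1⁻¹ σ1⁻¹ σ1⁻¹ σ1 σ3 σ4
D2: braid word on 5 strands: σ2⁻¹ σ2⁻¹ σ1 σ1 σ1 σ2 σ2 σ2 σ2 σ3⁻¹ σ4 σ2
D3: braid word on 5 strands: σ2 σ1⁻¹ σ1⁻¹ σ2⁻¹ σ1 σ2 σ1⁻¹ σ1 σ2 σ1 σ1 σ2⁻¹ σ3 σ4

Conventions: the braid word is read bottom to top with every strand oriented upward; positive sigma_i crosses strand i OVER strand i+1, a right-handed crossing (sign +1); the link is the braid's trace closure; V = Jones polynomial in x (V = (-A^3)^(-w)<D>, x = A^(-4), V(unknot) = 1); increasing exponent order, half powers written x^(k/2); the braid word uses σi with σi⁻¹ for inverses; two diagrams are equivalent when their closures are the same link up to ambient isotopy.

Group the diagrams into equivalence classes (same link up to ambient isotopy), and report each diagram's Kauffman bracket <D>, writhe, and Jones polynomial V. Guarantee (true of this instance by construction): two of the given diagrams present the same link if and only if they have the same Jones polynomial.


classes: {D1} | {D2} | {D3}
V(D1) = x^-8 - 2x^-7 + x^-6 - 2x^-5 + 2x^-4 + x^-2  [12 crossings, <D> = A^-4 + 2A^4 - 2A^8 + A^12 - 2A^16 + A^20, w = -4]
V(D2) = x^2 + 2x^4 - 2x^5 + x^6 - 2x^7 + x^8  [12 crossings, <D> = A^-14 - 2A^-10 + A^-6 - 2A^-2 + 2A^2 + A^10, w = +6]
D3 (bracket A^12; 14 crossings at w = +4): V = 1
note: 3 values of V(x) split the 3 diagrams


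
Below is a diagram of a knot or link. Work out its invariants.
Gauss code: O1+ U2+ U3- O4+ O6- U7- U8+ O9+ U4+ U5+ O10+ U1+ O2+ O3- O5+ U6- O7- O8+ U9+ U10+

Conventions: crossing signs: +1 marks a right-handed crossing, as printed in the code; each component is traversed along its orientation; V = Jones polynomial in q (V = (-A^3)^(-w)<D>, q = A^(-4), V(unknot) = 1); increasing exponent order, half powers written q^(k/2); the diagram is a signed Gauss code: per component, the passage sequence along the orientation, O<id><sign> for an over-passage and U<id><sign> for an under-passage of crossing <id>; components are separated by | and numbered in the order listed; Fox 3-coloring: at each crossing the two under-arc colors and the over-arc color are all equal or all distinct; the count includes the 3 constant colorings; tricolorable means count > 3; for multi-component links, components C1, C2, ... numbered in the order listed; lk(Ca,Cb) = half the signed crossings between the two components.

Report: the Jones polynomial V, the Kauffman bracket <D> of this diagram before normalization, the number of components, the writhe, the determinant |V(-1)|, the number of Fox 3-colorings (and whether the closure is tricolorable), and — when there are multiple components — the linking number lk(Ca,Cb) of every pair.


Jones polynomial: V(q) = q + q^3 - q^4
<D> = -A^-4 + 1 + A^8; writhe +4
components 1, writhe +4 (10 crossings)
3-colorings: 9 of 3^10, det 3 — tricolorable
note: the span of V is 3, forcing >= 3 crossings in any diagram


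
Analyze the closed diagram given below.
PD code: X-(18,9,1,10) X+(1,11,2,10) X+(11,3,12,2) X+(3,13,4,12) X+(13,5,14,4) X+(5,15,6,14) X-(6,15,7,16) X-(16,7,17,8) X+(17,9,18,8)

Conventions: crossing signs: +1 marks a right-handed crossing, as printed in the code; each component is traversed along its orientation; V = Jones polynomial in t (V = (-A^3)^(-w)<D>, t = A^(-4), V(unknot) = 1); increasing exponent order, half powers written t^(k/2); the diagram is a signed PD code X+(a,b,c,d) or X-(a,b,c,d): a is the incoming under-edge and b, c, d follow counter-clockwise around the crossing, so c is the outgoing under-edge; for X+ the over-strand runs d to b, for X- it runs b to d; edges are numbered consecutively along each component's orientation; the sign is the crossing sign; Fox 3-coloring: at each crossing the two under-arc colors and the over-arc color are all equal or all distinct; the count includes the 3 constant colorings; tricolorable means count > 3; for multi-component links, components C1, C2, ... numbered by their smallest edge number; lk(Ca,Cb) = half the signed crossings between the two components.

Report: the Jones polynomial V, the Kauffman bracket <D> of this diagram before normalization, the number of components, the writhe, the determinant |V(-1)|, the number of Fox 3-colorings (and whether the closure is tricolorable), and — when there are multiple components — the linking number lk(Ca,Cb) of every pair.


V = t + t^3 - t^4
<D> = A^-7 - A^-3 - A^5 (w = +3)
1 component over 9 crossings, w = +3
9 Fox colorings among 3^9, |V(-1)| = 3: tricolorable
why: |V(-1)| = 3: so tricolorable, since 3 divides 3


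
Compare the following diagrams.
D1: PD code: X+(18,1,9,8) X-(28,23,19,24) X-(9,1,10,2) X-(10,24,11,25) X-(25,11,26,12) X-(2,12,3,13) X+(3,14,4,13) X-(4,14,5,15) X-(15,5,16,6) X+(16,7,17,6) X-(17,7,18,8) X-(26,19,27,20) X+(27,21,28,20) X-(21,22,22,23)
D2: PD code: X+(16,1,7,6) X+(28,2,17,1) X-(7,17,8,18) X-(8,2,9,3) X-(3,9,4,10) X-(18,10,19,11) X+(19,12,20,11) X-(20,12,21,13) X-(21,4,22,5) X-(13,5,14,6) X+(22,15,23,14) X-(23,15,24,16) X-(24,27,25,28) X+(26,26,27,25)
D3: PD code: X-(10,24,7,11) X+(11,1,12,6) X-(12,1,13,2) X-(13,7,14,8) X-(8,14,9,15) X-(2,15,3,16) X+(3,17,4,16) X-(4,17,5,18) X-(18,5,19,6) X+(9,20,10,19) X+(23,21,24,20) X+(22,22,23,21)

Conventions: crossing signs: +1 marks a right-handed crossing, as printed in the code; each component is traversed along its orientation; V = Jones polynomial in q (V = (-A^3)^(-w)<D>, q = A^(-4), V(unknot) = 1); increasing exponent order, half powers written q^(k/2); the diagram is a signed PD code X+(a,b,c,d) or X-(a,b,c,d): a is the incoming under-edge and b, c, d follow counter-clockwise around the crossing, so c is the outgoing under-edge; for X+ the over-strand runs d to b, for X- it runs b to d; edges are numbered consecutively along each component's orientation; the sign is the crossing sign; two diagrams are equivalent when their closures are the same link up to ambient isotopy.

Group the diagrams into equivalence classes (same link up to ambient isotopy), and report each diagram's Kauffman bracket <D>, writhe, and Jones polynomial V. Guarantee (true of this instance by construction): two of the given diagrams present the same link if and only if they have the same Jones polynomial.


equivalence classes: {D1, D2, D3}
D1 (bracket A^-14 + 2A^-6 + A^2; 14 crossings at w = -6): V = q^-5 + 2q^-3 + q^-1
V(D2) = q^-5 + 2q^-3 + q^-1  (w -4, c 14, <D> = A^-8 + 2 + A^8)
V(D3) = q^-5 + 2q^-3 + q^-1  (w -2, c 12, <D> = A^-2 + 2A^6 + A^14)
observation: one V(q) for all 3 diagrams — one class (guaranteed)


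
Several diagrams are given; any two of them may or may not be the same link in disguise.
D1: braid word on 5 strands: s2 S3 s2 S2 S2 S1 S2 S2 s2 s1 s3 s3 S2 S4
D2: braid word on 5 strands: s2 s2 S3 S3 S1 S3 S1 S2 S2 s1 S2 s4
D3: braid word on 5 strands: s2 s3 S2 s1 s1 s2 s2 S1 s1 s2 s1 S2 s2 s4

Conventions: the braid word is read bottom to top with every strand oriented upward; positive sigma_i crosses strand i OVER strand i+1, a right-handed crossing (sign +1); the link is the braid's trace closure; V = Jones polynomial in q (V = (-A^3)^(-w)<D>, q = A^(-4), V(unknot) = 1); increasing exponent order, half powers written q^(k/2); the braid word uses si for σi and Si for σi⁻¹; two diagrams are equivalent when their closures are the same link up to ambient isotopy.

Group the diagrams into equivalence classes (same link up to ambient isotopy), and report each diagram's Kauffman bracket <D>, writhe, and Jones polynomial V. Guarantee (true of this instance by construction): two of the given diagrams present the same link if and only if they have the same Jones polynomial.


classes: {D1} | {D2} | {D3}
V(D1) = 1  [14 crossings, <D> = A^-6, w = -2]
V(D2) = q^-8 - 2q^-7 + q^-6 - 2q^-5 + 2q^-4 + q^-2  (w -4, c 12, <D> = A^-4 + 2A^4 - 2A^8 + A^12 - 2A^16 + A^20)
V(D3) = q^2 + 2q^4 - 2q^5 + q^6 - 2q^7 + q^8  [14 crossings, <D> = A^-8 - 2A^-4 + 1 - 2A^4 + 2A^8 + A^16, w = +8]
note: 3 classes among 3 diagrams; unequal V(q) rules out equality


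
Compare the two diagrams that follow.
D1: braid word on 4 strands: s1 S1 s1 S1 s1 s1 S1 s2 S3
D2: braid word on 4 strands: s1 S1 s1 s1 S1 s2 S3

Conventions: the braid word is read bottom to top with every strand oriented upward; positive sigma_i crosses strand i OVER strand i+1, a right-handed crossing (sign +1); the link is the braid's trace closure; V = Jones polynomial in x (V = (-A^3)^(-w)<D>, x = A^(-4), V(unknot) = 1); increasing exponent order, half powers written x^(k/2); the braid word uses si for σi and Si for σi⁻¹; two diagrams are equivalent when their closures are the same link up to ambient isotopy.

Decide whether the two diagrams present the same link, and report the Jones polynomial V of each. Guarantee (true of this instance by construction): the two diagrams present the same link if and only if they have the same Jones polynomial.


same link: yes
V(D1) = 1  [9 crossings, <D> = -A^3, w = +1]
D2 (bracket -A^3; 7 crossings at w = +1): V = 1
note: from 9 to 7 crossings by R-moves: one link, two diagrams


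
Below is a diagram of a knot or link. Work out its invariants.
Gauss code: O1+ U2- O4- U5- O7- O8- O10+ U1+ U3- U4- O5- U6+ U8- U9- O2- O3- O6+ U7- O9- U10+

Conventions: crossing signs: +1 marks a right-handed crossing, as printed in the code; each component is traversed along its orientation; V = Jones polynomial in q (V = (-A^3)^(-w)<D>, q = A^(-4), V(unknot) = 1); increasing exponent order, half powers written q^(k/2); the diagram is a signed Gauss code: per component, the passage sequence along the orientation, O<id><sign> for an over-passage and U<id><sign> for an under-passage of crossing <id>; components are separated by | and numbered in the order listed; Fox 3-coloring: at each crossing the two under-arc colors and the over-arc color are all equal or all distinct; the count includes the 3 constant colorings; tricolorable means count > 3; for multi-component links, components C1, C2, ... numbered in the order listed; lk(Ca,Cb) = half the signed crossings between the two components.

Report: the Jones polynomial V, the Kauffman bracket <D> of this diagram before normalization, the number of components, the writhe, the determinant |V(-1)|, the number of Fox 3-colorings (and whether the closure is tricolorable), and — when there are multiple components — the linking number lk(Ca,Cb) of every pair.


V = -q^-4 + q^-3 + q^-1
<D> = A^-8 + 1 - A^4 (w = -4)
1 component over 10 crossings, w = -4
9 Fox colorings among 3^10, |V(-1)| = 3: tricolorable
why: w = -4 (over 10 crossings) is diagram-only; (-A^3)^(4) removes it from V


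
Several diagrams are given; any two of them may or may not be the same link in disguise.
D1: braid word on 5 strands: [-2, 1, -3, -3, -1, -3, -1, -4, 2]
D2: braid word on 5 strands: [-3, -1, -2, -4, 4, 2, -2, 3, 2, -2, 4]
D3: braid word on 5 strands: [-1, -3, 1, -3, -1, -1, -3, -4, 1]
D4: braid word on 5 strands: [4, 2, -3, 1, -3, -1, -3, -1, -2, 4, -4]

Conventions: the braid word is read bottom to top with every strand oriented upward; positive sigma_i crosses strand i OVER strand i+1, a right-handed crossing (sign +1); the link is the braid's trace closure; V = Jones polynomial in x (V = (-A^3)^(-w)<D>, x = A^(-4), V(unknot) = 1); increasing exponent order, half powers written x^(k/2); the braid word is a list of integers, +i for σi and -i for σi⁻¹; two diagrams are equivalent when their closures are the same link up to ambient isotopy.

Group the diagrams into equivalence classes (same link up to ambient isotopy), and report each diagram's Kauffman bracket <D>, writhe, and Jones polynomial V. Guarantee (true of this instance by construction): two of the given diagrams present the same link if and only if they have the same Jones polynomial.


equivalence classes: {D1, D3, D4} | {D2}
D1 (bracket A^-13 + A^-9 + A^-5 - A^3; 9 crossings at w = -5): V = x^(-9/2) - x^(-5/2) - x^(-3/2) - x^(-1/2)
D2 (bracket A^-5 + A^-1; 11 crossings at w = -1): V = -x^(-1/2) - x^(1/2)
D3 (bracket A^-13 + A^-9 + A^-5 - A^3; 9 crossings at w = -5): V = x^(-9/2) - x^(-5/2) - x^(-3/2) - x^(-1/2)
V(D4) = x^(-9/2) - x^(-5/2) - x^(-3/2) - x^(-1/2)  [11 crossings, <D> = A^-7 + A^-3 + A - A^9, w = -3]
key observation: 2 classes among 4 diagrams; unequal V(x) rules out equality


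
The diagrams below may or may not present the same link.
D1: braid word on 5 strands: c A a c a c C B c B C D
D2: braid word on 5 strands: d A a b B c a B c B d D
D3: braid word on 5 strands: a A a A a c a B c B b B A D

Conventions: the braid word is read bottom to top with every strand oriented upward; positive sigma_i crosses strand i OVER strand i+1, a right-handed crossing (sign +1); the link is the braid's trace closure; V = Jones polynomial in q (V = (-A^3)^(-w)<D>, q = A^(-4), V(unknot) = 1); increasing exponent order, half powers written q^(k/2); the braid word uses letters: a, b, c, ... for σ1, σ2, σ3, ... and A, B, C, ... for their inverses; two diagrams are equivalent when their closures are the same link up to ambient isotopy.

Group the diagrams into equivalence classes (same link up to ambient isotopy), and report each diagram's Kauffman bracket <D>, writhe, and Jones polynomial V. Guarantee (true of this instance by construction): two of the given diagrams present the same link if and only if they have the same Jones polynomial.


equivalence classes: {D1, D2, D3}
D1 (bracket A^-8 - A^-4 + 1 - A^4 + A^8; 12 crossings at w = 0): V = q^-2 - q^-1 + 1 - q + q^2
V(D2) = q^-2 - q^-1 + 1 - q + q^2  (w +2, c 12, <D> = A^-2 - A^2 + A^6 - A^10 + A^14)
D3 (bracket A^-8 - A^-4 + 1 - A^4 + A^8; 14 crossings at w = 0): V = q^-2 - q^-1 + 1 - q + q^2
key observation: all 3 diagrams share one V(q), hence one class


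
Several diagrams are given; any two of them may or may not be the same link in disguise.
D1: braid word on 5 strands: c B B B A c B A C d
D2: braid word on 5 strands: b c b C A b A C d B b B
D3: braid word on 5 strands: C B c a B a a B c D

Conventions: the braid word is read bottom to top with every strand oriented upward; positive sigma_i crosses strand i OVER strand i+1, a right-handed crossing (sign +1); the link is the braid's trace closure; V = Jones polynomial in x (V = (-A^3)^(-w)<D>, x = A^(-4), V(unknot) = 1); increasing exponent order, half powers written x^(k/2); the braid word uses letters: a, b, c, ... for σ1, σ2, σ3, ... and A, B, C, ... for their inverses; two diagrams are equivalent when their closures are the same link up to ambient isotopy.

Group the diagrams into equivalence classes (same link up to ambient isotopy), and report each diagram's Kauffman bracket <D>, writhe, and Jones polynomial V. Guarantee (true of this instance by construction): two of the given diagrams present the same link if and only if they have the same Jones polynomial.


equivalence classes: {D1} | {D2} | {D3}
D1 (bracket A^-4 + A^4 - A^8 + A^12 - A^16; 10 crossings at w = -4): V = -x^-7 + x^-6 - x^-5 + x^-4 + x^-2
D2 (bracket A^-8 - A^-4 + 1 - A^4 + A^8; 12 crossings at w = 0): V = x^-2 - x^-1 + 1 - x + x^2
D3 (bracket -A^-12 + 2A^-8 - 2A^-4 + 3 - 2A^4 + 2A^8 - A^12; 10 crossings at w = 0): V = -x^-3 + 2x^-2 - 2x^-1 + 3 - 2x + 2x^2 - x^3
key observation: 3 values of V(x) split the 3 diagrams


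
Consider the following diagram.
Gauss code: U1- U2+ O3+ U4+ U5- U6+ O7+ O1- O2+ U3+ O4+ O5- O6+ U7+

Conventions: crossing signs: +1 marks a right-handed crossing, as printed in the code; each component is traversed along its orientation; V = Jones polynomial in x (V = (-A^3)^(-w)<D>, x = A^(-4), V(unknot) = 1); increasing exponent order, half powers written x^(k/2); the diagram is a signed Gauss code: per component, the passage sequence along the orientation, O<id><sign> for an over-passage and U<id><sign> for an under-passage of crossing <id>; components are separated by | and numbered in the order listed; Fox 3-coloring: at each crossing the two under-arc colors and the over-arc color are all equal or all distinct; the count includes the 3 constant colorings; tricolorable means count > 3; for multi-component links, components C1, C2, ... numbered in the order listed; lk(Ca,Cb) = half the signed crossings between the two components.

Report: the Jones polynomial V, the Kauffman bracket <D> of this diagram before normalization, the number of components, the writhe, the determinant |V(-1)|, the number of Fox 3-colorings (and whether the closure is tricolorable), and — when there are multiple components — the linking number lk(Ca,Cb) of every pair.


V(x) = x + x^3 - x^4
bracket: A^-7 - A^-3 - A^5, w = +3
1 component, writhe +3, over 7 crossings
det 3, colorings 9 of 3^7 — tricolorable
observation: w = +3 (over 7 crossings) is diagram-only; (-A^3)^(-3) removes it from V


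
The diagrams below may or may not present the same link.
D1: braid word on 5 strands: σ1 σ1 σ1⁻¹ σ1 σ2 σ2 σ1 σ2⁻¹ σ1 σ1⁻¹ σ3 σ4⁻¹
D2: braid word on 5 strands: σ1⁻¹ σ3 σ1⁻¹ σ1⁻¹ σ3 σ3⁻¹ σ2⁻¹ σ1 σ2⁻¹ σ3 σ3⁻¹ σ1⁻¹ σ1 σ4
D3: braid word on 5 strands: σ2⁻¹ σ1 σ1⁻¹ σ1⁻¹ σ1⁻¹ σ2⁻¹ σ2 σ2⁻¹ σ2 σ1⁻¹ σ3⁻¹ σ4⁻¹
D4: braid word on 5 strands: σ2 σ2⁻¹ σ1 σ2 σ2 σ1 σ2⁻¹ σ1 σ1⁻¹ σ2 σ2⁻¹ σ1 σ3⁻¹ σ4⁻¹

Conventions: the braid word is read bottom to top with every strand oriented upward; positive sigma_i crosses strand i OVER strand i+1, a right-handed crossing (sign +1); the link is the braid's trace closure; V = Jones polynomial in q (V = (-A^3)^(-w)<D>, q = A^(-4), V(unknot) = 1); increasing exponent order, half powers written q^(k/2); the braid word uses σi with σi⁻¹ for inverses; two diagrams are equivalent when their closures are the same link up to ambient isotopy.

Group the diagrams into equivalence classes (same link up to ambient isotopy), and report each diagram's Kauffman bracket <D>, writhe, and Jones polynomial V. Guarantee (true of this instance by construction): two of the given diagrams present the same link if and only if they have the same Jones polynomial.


classes: {D1, D4} | {D2} | {D3}
V(D1) = q - q^2 + 2q^3 - q^4 + q^5 - q^6  [12 crossings, <D> = -A^-12 + A^-8 - A^-4 + 2 - A^4 + A^8, w = +4]
V(D2) = -q^-6 + q^-5 - q^-4 + 2q^-3 - q^-2 + q^-1  [14 crossings, <D> = A^-2 - A^2 + 2A^6 - A^10 + A^14 - A^18, w = -2]
V(D3) = -q^-4 + q^-3 + q^-1  (w -6, c 12, <D> = A^-14 + A^-6 - A^-2)
V(D4) = q - q^2 + 2q^3 - q^4 + q^5 - q^6  [14 crossings, <D> = -A^-18 + A^-14 - A^-10 + 2A^-6 - A^-2 + A^2, w = +2]
note: V(q) takes 3 values over 4 diagrams, fixing the grouping


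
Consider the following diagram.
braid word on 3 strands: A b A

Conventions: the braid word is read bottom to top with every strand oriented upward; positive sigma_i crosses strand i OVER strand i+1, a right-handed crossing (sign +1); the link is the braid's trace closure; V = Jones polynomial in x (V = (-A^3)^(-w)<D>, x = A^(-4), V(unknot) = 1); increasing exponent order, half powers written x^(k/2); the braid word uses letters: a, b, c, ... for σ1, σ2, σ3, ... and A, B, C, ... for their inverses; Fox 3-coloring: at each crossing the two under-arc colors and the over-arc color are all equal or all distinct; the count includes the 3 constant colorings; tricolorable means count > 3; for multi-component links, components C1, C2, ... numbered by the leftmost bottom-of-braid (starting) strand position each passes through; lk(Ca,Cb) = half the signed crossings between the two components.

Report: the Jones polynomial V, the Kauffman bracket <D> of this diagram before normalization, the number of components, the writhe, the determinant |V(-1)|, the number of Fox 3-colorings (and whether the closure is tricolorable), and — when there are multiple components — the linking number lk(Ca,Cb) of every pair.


V = -x^(-5/2) - x^(-1/2)
<D> = A^-1 + A^7 (w = -1)
2 components over 3 crossings, w = -1
lk(C1,C2): -1
3 Fox colorings among 3^3, |V(-1)| = 2: not tricolorable
why: the 1 component pair carries total linking -1


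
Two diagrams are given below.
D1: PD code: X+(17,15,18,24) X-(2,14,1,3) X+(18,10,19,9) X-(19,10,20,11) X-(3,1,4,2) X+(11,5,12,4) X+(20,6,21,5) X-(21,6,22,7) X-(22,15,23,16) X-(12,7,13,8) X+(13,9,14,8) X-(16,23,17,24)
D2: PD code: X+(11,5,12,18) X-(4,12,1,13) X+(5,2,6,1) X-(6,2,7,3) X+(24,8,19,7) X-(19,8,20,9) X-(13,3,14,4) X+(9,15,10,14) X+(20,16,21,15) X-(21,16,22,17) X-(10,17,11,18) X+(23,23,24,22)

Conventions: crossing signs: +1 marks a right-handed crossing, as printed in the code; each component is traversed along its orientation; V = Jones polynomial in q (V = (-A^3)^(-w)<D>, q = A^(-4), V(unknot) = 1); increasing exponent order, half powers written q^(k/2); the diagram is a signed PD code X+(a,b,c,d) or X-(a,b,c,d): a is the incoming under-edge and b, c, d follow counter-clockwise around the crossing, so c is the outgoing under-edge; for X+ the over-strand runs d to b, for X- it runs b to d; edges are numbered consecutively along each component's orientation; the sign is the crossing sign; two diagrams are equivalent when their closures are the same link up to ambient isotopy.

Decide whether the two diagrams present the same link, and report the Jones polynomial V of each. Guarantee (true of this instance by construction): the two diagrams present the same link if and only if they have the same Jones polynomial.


equivalent: yes
V(D1) = q^-3 + q^-2 + q^-1 + 1  (w -2, c 12, <D> = A^-6 + A^-2 + A^2 + A^6)
D2 (bracket 1 + A^4 + A^8 + A^12; 12 crossings at w = 0): V = q^-3 + q^-2 + q^-1 + 1
why: all 2 diagrams share one V(q), hence one class


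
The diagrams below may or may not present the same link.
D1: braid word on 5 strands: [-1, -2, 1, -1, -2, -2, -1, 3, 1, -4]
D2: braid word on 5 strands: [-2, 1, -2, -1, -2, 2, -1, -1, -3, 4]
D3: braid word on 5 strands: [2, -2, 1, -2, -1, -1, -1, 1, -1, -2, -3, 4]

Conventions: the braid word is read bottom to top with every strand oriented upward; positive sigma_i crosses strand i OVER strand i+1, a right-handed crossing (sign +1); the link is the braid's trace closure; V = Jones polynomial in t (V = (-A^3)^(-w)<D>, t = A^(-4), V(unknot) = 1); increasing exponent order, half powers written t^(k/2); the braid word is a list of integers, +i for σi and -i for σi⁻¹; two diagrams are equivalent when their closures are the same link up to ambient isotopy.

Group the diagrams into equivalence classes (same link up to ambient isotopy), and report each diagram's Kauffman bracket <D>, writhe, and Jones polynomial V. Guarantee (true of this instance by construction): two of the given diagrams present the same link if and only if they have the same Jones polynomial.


classes: {D1} | {D2, D3}
V(D1) = -t^-4 + t^-3 + t^-1  [10 crossings, <D> = A^-8 + 1 - A^4, w = -4]
D2 (bracket A^-8 - A^-4 + 2 - A^4 + A^8 - A^12; 10 crossings at w = -4): V = -t^-6 + t^-5 - t^-4 + 2t^-3 - t^-2 + t^-1
V(D3) = -t^-6 + t^-5 - t^-4 + 2t^-3 - t^-2 + t^-1  [12 crossings, <D> = A^-8 - A^-4 + 2 - A^4 + A^8 - A^12, w = -4]
note: V(t) takes 2 values over 3 diagrams, fixing the grouping


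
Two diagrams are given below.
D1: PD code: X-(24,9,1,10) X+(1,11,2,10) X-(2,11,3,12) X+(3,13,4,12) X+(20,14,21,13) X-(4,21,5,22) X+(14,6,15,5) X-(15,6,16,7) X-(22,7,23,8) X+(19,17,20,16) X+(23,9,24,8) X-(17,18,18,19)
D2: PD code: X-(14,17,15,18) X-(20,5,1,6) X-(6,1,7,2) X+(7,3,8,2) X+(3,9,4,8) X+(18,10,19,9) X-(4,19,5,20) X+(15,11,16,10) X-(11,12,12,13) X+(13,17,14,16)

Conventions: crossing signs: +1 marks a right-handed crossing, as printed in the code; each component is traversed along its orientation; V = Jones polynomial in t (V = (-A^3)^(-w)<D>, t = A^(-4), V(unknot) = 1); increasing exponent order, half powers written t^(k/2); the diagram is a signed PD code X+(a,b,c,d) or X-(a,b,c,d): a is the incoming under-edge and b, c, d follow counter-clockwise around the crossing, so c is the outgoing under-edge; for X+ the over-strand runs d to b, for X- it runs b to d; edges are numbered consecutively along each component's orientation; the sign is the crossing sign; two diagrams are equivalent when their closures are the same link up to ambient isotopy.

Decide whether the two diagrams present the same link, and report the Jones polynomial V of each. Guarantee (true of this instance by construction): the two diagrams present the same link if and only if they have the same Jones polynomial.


equivalent: yes
V(D1) = 1  (w 0, c 12, <D> = 1)
D2 (bracket 1; 10 crossings at w = 0): V = 1
why: Reidemeister moves carry D1 (12 crossings) to D2 (10)


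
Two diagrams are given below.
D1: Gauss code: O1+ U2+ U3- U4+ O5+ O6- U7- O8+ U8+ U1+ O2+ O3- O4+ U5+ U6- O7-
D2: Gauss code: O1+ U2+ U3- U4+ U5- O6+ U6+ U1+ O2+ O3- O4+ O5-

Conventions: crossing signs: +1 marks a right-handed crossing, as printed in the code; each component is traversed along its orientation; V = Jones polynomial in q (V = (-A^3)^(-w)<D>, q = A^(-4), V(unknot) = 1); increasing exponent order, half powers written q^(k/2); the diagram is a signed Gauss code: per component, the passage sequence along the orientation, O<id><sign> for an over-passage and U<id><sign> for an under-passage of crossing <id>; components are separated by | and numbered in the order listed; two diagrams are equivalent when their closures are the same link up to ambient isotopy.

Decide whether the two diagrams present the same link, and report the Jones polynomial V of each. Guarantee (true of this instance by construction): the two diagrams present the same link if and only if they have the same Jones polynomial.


same link: yes
V(D1) = 1  [8 crossings, <D> = A^6, w = +2]
D2 (bracket A^6; 6 crossings at w = +2): V = 1
note: one V(q) for all 2 diagrams — one class (guaranteed)


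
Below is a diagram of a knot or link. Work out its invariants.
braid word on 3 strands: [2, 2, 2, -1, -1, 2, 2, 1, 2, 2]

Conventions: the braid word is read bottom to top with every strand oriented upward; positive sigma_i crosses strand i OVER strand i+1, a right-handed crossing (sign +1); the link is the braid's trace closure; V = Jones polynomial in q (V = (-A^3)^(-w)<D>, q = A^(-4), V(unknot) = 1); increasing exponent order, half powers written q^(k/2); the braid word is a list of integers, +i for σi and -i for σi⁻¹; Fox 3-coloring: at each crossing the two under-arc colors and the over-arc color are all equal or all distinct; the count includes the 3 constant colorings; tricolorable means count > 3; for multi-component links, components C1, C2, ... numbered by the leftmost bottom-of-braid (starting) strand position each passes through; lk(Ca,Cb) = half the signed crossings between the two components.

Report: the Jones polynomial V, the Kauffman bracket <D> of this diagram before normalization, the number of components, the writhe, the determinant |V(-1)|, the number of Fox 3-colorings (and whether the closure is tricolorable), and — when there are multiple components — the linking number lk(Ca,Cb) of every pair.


V = q^2 - q^3 + 2q^4 - 2q^5 + 3q^6 - 2q^7 + q^8 - q^9
<D> = -A^-18 + A^-14 - 2A^-10 + 3A^-6 - 2A^-2 + 2A^2 - A^6 + A^10 (w = +6)
1 component over 10 crossings, w = +6
3 Fox colorings among 3^10, |V(-1)| = 13: not tricolorable
why: the span of V is 7, forcing >= 7 crossings in any diagram


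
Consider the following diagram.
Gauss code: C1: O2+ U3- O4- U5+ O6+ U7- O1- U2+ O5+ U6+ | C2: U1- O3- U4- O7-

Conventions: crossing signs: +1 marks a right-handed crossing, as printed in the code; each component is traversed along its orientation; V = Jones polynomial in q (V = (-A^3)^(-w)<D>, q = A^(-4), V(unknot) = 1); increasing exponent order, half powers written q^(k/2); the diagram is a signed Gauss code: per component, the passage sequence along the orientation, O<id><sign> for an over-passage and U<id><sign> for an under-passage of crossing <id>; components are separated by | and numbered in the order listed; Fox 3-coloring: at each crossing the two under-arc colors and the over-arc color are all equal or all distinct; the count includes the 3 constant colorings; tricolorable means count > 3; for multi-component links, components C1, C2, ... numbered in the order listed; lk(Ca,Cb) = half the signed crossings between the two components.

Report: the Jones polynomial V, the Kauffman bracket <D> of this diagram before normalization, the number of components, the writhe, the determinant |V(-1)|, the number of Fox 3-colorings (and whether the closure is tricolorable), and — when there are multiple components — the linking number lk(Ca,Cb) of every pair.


V(q) = -q^(-9/2) + 2q^(-7/2) - 4q^(-5/2) + 3q^(-3/2) - 4q^(-1/2) + 3q^(1/2) - 2q^(3/2) + q^(5/2)
bracket: -A^-13 + 2A^-9 - 3A^-5 + 4A^-1 - 3A^3 + 4A^7 - 2A^11 + A^15, w = -1
2 components, writhe -1, over 7 crossings
lk(C1,C2) = -2
det 20, colorings 3 of 3^7 — not tricolorable
observation: |V(-1)| = 20: so not tricolorable, since 3 does not divide 20


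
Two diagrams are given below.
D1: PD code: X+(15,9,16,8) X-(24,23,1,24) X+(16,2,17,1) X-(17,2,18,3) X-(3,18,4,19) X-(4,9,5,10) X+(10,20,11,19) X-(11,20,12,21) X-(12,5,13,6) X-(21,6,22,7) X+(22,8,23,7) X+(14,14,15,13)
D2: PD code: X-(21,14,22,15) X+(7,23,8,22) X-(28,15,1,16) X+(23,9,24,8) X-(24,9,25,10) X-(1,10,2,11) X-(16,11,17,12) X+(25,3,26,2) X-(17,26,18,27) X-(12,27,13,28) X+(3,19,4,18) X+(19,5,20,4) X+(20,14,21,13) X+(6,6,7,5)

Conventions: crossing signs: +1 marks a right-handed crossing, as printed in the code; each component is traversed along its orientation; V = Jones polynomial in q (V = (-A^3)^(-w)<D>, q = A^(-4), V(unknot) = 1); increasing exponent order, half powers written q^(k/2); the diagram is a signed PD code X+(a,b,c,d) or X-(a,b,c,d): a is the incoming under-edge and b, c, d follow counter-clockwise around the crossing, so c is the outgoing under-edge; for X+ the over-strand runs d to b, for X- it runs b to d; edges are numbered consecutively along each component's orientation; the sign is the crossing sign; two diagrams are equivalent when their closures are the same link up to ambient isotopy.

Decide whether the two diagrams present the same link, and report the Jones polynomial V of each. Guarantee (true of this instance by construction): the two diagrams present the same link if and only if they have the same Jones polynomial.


equivalent: no
V(D1) = 1  (w -2, c 12, <D> = A^-6)
D2 (bracket A^-16 - 2A^-12 + 3A^-8 - 4A^-4 + 5 - 4A^4 + 3A^8 - 2A^12 + A^16; 14 crossings at w = 0): V = q^-4 - 2q^-3 + 3q^-2 - 4q^-1 + 5 - 4q + 3q^2 - 2q^3 + q^4
why: 2 classes among 2 diagrams; unequal V(q) rules out equality


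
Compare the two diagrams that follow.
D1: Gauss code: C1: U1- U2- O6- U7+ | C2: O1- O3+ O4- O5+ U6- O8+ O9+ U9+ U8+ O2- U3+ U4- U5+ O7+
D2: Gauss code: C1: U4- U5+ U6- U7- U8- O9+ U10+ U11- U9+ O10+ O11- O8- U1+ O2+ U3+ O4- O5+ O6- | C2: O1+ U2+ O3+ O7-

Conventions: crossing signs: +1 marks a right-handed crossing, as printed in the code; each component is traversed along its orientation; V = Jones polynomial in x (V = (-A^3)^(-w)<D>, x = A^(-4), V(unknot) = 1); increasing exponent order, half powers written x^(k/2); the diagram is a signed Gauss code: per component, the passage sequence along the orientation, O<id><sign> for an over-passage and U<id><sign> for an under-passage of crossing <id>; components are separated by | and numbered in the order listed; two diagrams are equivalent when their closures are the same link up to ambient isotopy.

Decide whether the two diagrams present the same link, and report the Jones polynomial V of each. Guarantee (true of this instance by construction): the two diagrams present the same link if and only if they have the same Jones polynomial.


same link: no
V(D1) = -x^(-5/2) - x^(-1/2)  [9 crossings, <D> = A^5 + A^13, w = +1]
D2 (bracket A^-7 + A; 11 crossings at w = +1): V = -x^(1/2) - x^(5/2)
note: 2 classes among 2 diagrams; unequal V(x) rules out equality


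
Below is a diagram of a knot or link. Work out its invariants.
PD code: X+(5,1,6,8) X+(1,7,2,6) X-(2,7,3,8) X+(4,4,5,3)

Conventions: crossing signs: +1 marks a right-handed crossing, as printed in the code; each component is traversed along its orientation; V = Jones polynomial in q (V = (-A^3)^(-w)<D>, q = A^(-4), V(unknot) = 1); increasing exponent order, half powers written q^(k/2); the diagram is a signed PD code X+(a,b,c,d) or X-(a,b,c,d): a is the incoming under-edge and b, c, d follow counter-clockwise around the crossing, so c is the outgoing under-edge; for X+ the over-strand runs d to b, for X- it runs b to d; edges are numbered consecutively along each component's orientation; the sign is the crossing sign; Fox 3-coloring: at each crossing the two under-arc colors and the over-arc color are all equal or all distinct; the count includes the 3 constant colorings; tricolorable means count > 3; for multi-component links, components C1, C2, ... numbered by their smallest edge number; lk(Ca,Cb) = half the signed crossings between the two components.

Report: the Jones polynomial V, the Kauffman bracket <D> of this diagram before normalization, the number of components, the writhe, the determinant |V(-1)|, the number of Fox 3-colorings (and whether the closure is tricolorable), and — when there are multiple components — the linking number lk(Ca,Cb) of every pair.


Jones polynomial: V(q) = 1
<D> = A^6; writhe +2
components 1, writhe +2 (4 crossings)
3-colorings: 3 of 3^4, det 1 — not tricolorable
note: |V(-1)| = 1: so not tricolorable, since 3 does not divide 1
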